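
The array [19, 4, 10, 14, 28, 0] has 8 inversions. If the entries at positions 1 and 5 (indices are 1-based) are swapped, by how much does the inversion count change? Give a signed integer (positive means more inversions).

+1

Positions 1 and 5 hold 19 and 28; after swapping, the array is [28, 4, 10, 14, 19, 0].
Element-by-element contributions:
28 → 4, 10, 14, 19, 0 → 5
4 → 0 → 1
10 → 0 → 1
14 → 0 → 1
19 → 0 → 1
0 → none → 0
Sum: 5 + 1 + 1 + 1 + 1 + 0 = 9
Change: 9 − 8 = +1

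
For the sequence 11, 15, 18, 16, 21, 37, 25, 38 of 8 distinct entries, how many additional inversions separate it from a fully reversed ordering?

Maximum inversions for 8 distinct elements is C(8, 2) = 8·7/2 = 28.
Current inversions — for each element, count later smaller elements:
11: 0
15: 0
18: 1
16: 0
21: 0
37: 1
25: 0
38: 0
Current total: 0 + 0 + 1 + 0 + 0 + 1 + 0 + 0 = 2
Shortfall: 28 − 2 = 26

26 inversions short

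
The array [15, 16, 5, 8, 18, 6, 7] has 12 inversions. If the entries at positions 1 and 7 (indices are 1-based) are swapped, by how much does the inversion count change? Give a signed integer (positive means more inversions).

-3

Positions 1 and 7 hold 15 and 7; after swapping, the array is [7, 16, 5, 8, 18, 6, 15].
Element-by-element contributions:
7: 2
16: 4
5: 0
8: 1
18: 2
6: 0
15: 0
Sum: 2 + 4 + 0 + 1 + 2 + 0 + 0 = 9
Change: 9 − 12 = -3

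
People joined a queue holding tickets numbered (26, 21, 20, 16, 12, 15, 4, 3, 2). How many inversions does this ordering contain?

Count, for each position, how many later elements it exceeds:
26 → 21, 20, 16, 12, 15, 4, 3, 2 → 8
21 → 20, 16, 12, 15, 4, 3, 2 → 7
20 → 16, 12, 15, 4, 3, 2 → 6
16 → 12, 15, 4, 3, 2 → 5
12 → 4, 3, 2 → 3
15 → 4, 3, 2 → 3
4 → 3, 2 → 2
3 → 2 → 1
2 → none → 0
Sum: 8 + 7 + 6 + 5 + 3 + 3 + 2 + 1 + 0 = 35

There are 35 out-of-order pairs.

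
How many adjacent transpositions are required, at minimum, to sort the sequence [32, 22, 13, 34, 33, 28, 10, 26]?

17 adjacent swaps

Minimum adjacent swaps = number of inversions (each swap of adjacent out-of-order elements removes one inversion and no swap can remove more).
Count inversions — for each element, later elements that are smaller:
32: 22, 13, 28, 10, 26 → 5
22: 13, 10 → 2
13: 10 → 1
34: 33, 28, 10, 26 → 4
33: 28, 10, 26 → 3
28: 10, 26 → 2
10: none → 0
26: none → 0
Total inversions: 5 + 2 + 1 + 4 + 3 + 2 + 0 + 0 = 17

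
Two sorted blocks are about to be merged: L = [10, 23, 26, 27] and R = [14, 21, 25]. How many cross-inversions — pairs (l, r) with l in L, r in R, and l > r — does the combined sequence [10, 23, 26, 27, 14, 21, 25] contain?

Take each right-half value and tally the left-half values above it:
r = 14: 23, 26, 27 → 3
r = 21: 23, 26, 27 → 3
r = 25: 26, 27 → 2
Cross-inversions: 3 + 3 + 2 = 8

8 split inversions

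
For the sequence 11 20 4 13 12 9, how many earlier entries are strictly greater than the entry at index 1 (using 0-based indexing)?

0 such elements

The element at index 1 is 20.
Elements before it: 11
None of them are larger than 20.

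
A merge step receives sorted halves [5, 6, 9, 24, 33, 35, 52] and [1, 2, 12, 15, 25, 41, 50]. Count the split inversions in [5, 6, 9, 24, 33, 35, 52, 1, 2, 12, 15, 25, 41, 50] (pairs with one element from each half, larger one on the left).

27 split inversions

For each element r of the right run, count left-run elements greater than r:
r = 1: 5, 6, 9, 24, 33, 35, 52 → 7
r = 2: 5, 6, 9, 24, 33, 35, 52 → 7
r = 12: 24, 33, 35, 52 → 4
r = 15: 24, 33, 35, 52 → 4
r = 25: 33, 35, 52 → 3
r = 41: 52 → 1
r = 50: 52 → 1
Cross-inversions: 7 + 7 + 4 + 4 + 3 + 1 + 1 = 27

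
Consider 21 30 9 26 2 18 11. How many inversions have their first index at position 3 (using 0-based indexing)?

3

The element at index 3 is 26.
Elements after it: 2, 18, 11
Those smaller than 26: 2, 18, 11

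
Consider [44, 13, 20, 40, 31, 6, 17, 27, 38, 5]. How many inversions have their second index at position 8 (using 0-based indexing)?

2

The element at index 8 is 38.
Elements before it: 44, 13, 20, 40, 31, 6, 17, 27
Those larger than 38: 44, 40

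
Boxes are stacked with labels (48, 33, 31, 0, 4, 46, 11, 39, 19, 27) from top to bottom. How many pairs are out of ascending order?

Count, for each position, how many later elements it exceeds:
48 → 33, 31, 0, 4, 46, 11, 39, 19, 27 → 9
33 → 31, 0, 4, 11, 19, 27 → 6
31 → 0, 4, 11, 19, 27 → 5
0 → none → 0
4 → none → 0
46 → 11, 39, 19, 27 → 4
11 → none → 0
39 → 19, 27 → 2
19 → none → 0
27 → none → 0
Sum: 9 + 6 + 5 + 0 + 0 + 4 + 0 + 2 + 0 + 0 = 26

26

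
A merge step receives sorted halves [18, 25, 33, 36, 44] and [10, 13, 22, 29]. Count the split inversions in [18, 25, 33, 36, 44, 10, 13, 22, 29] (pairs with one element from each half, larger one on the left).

17 split inversions

For each element r of the right run, count left-run elements greater than r:
r = 10: 18, 25, 33, 36, 44 → 5
r = 13: 18, 25, 33, 36, 44 → 5
r = 22: 25, 33, 36, 44 → 4
r = 29: 33, 36, 44 → 3
Cross-inversions: 5 + 5 + 4 + 3 = 17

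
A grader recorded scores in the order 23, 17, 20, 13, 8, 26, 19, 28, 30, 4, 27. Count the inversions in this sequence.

23

Count, for each position, how many later elements it exceeds:
23 → 17, 20, 13, 8, 19, 4 → 6
17 → 13, 8, 4 → 3
20 → 13, 8, 19, 4 → 4
13 → 8, 4 → 2
8 → 4 → 1
26 → 19, 4 → 2
19 → 4 → 1
28 → 4, 27 → 2
30 → 4, 27 → 2
4 → none → 0
27 → none → 0
Sum: 6 + 3 + 4 + 2 + 1 + 2 + 1 + 2 + 2 + 0 + 0 = 23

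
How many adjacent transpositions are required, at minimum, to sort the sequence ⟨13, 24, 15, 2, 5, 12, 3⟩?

Minimum adjacent swaps = number of inversions (each swap of adjacent out-of-order elements removes one inversion and no swap can remove more).
Count inversions — for each element, later elements that are smaller:
13: 2, 5, 12, 3 → 4
24: 15, 2, 5, 12, 3 → 5
15: 2, 5, 12, 3 → 4
2: none → 0
5: 3 → 1
12: 3 → 1
3: none → 0
Total inversions: 4 + 5 + 4 + 0 + 1 + 1 + 0 = 15

15 adjacent swaps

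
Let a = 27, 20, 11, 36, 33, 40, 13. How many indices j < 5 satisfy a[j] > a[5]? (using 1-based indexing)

1

The element at index 5 is 33.
Elements before it: 27, 20, 11, 36
Those larger than 33: 36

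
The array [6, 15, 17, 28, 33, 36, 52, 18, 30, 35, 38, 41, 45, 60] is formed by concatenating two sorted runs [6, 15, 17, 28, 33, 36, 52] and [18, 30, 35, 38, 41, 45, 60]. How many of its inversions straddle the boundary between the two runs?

12

For each element r of the right run, count left-run elements greater than r:
r = 18: 28, 33, 36, 52 → 4
r = 30: 33, 36, 52 → 3
r = 35: 36, 52 → 2
r = 38: 52 → 1
r = 41: 52 → 1
r = 45: 52 → 1
r = 60: none → 0
Cross-inversions: 4 + 3 + 2 + 1 + 1 + 1 + 0 = 12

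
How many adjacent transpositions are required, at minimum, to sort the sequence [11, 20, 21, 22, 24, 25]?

Minimum adjacent swaps = number of inversions (each swap of adjacent out-of-order elements removes one inversion and no swap can remove more).
Count inversions — for each element, later elements that are smaller:
11: none → 0
20: none → 0
21: none → 0
22: none → 0
24: none → 0
25: none → 0
Total inversions: 0 + 0 + 0 + 0 + 0 + 0 = 0

0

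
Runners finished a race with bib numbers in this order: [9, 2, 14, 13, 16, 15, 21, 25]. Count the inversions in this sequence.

Count, for each position, how many later elements it exceeds:
9: 1
2: 0
14: 1
13: 0
16: 1
15: 0
21: 0
25: 0
Sum: 1 + 0 + 1 + 0 + 1 + 0 + 0 + 0 = 3

3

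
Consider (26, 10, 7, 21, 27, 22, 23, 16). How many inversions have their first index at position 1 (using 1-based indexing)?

6 such elements

The element at index 1 is 26.
Elements after it: 10, 7, 21, 27, 22, 23, 16
Those smaller than 26: 10, 7, 21, 22, 23, 16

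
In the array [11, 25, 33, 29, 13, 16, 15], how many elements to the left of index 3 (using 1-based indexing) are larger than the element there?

The element at index 3 is 33.
Elements before it: 11, 25
None of them are larger than 33.

0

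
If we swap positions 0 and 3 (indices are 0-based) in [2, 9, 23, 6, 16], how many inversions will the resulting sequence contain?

4

Positions 0 and 3 hold 2 and 6; after swapping, the array is [6, 9, 23, 2, 16].
Count, for each position, how many later elements it exceeds:
6 → 2 → 1
9 → 2 → 1
23 → 2, 16 → 2
2 → none → 0
16 → none → 0
Sum: 1 + 1 + 2 + 0 + 0 = 4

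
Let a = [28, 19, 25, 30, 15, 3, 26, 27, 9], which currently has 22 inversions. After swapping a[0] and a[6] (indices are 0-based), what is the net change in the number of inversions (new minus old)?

-1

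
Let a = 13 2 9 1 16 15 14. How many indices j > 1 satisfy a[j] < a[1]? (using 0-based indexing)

The element at index 1 is 2.
Elements after it: 9, 1, 16, 15, 14
Those smaller than 2: 1

1 such element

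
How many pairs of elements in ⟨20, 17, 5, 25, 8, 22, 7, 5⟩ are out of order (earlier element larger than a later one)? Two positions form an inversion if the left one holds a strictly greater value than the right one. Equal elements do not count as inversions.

18

Sweep left to right; for each value list the smaller values that follow it:
20: 5
17: 4
5: 0
25: 4
8: 2
22: 2
7: 1
5: 0
Sum: 5 + 4 + 0 + 4 + 2 + 2 + 1 + 0 = 18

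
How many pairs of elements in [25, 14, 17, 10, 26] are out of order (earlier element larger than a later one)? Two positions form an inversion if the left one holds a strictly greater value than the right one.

5 inversions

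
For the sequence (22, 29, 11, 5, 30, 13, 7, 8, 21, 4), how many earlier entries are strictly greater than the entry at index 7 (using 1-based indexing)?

5

The element at index 7 is 7.
Elements before it: 22, 29, 11, 5, 30, 13
Those larger than 7: 22, 29, 11, 30, 13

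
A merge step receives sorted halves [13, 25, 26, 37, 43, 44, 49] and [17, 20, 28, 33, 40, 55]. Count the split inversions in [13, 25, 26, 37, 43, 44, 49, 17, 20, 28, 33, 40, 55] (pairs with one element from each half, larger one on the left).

Split inversions: 23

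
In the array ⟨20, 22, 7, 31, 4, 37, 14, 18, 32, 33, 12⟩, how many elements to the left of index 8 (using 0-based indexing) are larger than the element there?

1

The element at index 8 is 32.
Elements before it: 20, 22, 7, 31, 4, 37, 14, 18
Those larger than 32: 37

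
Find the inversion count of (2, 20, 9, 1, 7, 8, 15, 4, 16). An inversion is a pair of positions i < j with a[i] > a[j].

Sweep left to right; for each value list the smaller values that follow it:
2 → 1 → 1
20 → 9, 1, 7, 8, 15, 4, 16 → 7
9 → 1, 7, 8, 4 → 4
1 → none → 0
7 → 4 → 1
8 → 4 → 1
15 → 4 → 1
4 → none → 0
16 → none → 0
Sum: 1 + 7 + 4 + 0 + 1 + 1 + 1 + 0 + 0 = 15

15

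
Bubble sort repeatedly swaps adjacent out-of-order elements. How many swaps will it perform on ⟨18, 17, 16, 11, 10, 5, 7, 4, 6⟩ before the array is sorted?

Minimum adjacent swaps = number of inversions (each swap of adjacent out-of-order elements removes one inversion and no swap can remove more).
Count inversions — for each element, later elements that are smaller:
18: 17, 16, 11, 10, 5, 7, 4, 6 → 8
17: 16, 11, 10, 5, 7, 4, 6 → 7
16: 11, 10, 5, 7, 4, 6 → 6
11: 10, 5, 7, 4, 6 → 5
10: 5, 7, 4, 6 → 4
5: 4 → 1
7: 4, 6 → 2
4: none → 0
6: none → 0
Total inversions: 8 + 7 + 6 + 5 + 4 + 1 + 2 + 0 + 0 = 33

There are 33 swaps.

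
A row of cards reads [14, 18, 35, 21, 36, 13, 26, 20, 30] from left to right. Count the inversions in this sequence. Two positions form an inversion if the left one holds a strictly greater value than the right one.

14

Sweep left to right; for each value list the smaller values that follow it:
14 → 13 → 1
18 → 13 → 1
35 → 21, 13, 26, 20, 30 → 5
21 → 13, 20 → 2
36 → 13, 26, 20, 30 → 4
13 → none → 0
26 → 20 → 1
20 → none → 0
30 → none → 0
Sum: 1 + 1 + 5 + 2 + 4 + 0 + 1 + 0 + 0 = 14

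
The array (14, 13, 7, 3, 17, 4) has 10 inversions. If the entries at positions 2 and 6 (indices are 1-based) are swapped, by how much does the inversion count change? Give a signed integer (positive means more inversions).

Positions 2 and 6 hold 13 and 4; after swapping, the array is [14, 4, 7, 3, 17, 13].
Element-by-element contributions:
14: 4
4: 1
7: 1
3: 0
17: 1
13: 0
Sum: 4 + 1 + 1 + 0 + 1 + 0 = 7
Change: 7 − 10 = -3

-3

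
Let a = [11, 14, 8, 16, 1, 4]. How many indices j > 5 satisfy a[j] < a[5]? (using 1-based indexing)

0 such elements

The element at index 5 is 1.
Elements after it: 4
None of them are smaller than 1.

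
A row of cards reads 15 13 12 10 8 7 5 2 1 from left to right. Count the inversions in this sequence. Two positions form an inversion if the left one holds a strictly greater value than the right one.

36 inversions

Count, for each position, how many later elements it exceeds:
15: 8
13: 7
12: 6
10: 5
8: 4
7: 3
5: 2
2: 1
1: 0
Sum: 8 + 7 + 6 + 5 + 4 + 3 + 2 + 1 + 0 = 36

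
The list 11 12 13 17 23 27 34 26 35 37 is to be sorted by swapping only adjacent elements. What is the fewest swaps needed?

The minimum number of adjacent swaps to sort an array equals its inversion count, since every such swap removes exactly one inversion.
Count inversions — for each element, later elements that are smaller:
11: none → 0
12: none → 0
13: none → 0
17: none → 0
23: none → 0
27: 26 → 1
34: 26 → 1
26: none → 0
35: none → 0
37: none → 0
Total inversions: 0 + 0 + 0 + 0 + 0 + 1 + 1 + 0 + 0 + 0 = 2

2 adjacent swaps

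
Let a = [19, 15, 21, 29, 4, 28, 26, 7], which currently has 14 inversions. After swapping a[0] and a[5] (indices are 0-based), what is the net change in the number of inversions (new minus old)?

+3

Positions 0 and 5 hold 19 and 28; after swapping, the array is [28, 15, 21, 29, 4, 19, 26, 7].
For each element, count later entries that are smaller:
28 → 15, 21, 4, 19, 26, 7 → 6
15 → 4, 7 → 2
21 → 4, 19, 7 → 3
29 → 4, 19, 26, 7 → 4
4 → none → 0
19 → 7 → 1
26 → 7 → 1
7 → none → 0
Sum: 6 + 2 + 3 + 4 + 0 + 1 + 1 + 0 = 17
Change: 17 − 14 = +3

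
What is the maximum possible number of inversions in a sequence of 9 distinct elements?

The maximum occurs when the array is in strictly decreasing order: every one of the C(9, 2) pairs is inverted.
C(9, 2) = 9·8/2 = 36

36 inversions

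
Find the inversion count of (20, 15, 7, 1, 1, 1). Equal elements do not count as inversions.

Sweep left to right; for each value list the smaller values that follow it:
20 → 15, 7, 1, 1, 1 → 5
15 → 7, 1, 1, 1 → 4
7 → 1, 1, 1 → 3
1 → none → 0
1 → none → 0
1 → none → 0
Sum: 5 + 4 + 3 + 0 + 0 + 0 = 12

There are 12 inversions.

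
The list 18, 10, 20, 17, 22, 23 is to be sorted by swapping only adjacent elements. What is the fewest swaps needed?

3

Minimum adjacent swaps = number of inversions (each swap of adjacent out-of-order elements removes one inversion and no swap can remove more).
Count inversions — for each element, later elements that are smaller:
18: 10, 17 → 2
10: none → 0
20: 17 → 1
17: none → 0
22: none → 0
23: none → 0
Total inversions: 2 + 0 + 1 + 0 + 0 + 0 = 3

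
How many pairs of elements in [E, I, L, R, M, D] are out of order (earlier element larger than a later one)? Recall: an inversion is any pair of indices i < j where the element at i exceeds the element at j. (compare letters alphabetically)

6

Inversion pairs (indices are 1-based):
(1,6): E > D
(2,6): I > D
(3,6): L > D
(4,5): R > M
(4,6): R > D
(5,6): M > D
That's 6 pairs.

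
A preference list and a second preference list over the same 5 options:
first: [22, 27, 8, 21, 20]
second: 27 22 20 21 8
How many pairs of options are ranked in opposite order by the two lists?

4 pairs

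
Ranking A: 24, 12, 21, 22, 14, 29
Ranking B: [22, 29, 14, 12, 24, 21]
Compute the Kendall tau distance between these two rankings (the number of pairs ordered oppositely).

11 discordant pairs

Assign each item its position (1..6) in the first ordering, then rewrite the second ordering as that position sequence:
positions: 24→1, 12→2, 21→3, 22→4, 14→5, 29→6
second ordering as positions: [4, 6, 5, 2, 1, 3]
Discordant pairs = inversions in this position sequence.
4: 2, 1, 3 → 3
6: 5, 2, 1, 3 → 4
5: 2, 1, 3 → 3
2: 1 → 1
1: 0
3: 0
Total: 3 + 4 + 3 + 1 + 0 + 0 = 11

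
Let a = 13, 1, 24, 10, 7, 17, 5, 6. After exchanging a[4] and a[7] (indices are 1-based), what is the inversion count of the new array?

There are 14 inversions.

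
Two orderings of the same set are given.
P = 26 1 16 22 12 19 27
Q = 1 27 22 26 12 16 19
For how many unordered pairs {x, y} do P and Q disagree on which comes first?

Assign each item its position (1..7) in the first ordering, then rewrite the second ordering as that position sequence:
positions: 26→1, 1→2, 16→3, 22→4, 12→5, 19→6, 27→7
second ordering as positions: [2, 7, 4, 1, 5, 3, 6]
Discordant pairs = inversions in this position sequence.
2: 1 → 1
7: 4, 1, 5, 3, 6 → 5
4: 1, 3 → 2
1: 0
5: 3 → 1
3: 0
6: 0
Total: 1 + 5 + 2 + 0 + 1 + 0 + 0 = 9

9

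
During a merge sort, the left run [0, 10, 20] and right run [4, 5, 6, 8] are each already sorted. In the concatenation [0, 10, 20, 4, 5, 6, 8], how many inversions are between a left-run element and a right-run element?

There are 8 split inversions.

Take each right-half value and tally the left-half values above it:
r = 4: 10, 20 → 2
r = 5: 10, 20 → 2
r = 6: 10, 20 → 2
r = 8: 10, 20 → 2
Cross-inversions: 2 + 2 + 2 + 2 = 8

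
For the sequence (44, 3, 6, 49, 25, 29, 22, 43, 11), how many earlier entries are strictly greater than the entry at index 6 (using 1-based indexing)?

2

The element at index 6 is 29.
Elements before it: 44, 3, 6, 49, 25
Those larger than 29: 44, 49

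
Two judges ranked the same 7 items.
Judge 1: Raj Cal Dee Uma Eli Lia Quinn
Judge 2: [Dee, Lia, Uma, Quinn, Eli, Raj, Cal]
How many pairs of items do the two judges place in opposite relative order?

Assign each item its position (1..7) in the first ordering, then rewrite the second ordering as that position sequence:
positions: Raj→1, Cal→2, Dee→3, Uma→4, Eli→5, Lia→6, Quinn→7
second ordering as positions: [3, 6, 4, 7, 5, 1, 2]
Discordant pairs = inversions in this position sequence.
3: 1, 2 → 2
6: 4, 5, 1, 2 → 4
4: 1, 2 → 2
7: 5, 1, 2 → 3
5: 1, 2 → 2
1: 0
2: 0
Total: 2 + 4 + 2 + 3 + 2 + 0 + 0 = 13

13 discordant pairs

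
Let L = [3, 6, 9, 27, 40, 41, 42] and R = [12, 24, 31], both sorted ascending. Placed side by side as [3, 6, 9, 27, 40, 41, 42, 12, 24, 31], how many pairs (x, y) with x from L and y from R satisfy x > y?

Split inversions: 11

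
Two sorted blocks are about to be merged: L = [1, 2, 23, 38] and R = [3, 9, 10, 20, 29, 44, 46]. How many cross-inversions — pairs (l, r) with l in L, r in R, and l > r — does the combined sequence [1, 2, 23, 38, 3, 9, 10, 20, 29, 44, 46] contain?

For each element r of the right run, count left-run elements greater than r:
r = 3: 23, 38 → 2
r = 9: 23, 38 → 2
r = 10: 23, 38 → 2
r = 20: 23, 38 → 2
r = 29: 38 → 1
r = 44: none → 0
r = 46: none → 0
Cross-inversions: 2 + 2 + 2 + 2 + 1 + 0 + 0 = 9

9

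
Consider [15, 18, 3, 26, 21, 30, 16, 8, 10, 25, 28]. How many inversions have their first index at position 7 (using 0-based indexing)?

0

The element at index 7 is 8.
Elements after it: 10, 25, 28
None of them are smaller than 8.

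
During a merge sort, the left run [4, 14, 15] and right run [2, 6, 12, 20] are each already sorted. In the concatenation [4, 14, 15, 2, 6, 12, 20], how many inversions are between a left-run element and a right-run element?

Split inversions: 7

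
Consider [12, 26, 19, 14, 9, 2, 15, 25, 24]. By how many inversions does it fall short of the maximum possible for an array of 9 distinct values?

Maximum inversions for 9 distinct elements is C(9, 2) = 9·8/2 = 36.
Current inversions — for each element, count later smaller elements:
12: 2
26: 7
19: 4
14: 2
9: 1
2: 0
15: 0
25: 1
24: 0
Current total: 2 + 7 + 4 + 2 + 1 + 0 + 0 + 1 + 0 = 17
Shortfall: 36 − 17 = 19

19 inversions short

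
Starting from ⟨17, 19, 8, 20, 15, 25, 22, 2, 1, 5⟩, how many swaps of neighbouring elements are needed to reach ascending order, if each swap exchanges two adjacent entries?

Minimum adjacent swaps = number of inversions (each swap of adjacent out-of-order elements removes one inversion and no swap can remove more).
Count inversions — for each element, later elements that are smaller:
17: 8, 15, 2, 1, 5 → 5
19: 8, 15, 2, 1, 5 → 5
8: 2, 1, 5 → 3
20: 15, 2, 1, 5 → 4
15: 2, 1, 5 → 3
25: 22, 2, 1, 5 → 4
22: 2, 1, 5 → 3
2: 1 → 1
1: none → 0
5: none → 0
Total inversions: 5 + 5 + 3 + 4 + 3 + 4 + 3 + 1 + 0 + 0 = 28

28 swaps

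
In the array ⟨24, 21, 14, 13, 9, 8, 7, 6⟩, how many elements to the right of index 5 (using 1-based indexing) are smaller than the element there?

The element at index 5 is 9.
Elements after it: 8, 7, 6
Those smaller than 9: 8, 7, 6

3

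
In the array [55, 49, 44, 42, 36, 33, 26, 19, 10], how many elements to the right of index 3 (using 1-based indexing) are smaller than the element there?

The element at index 3 is 44.
Elements after it: 42, 36, 33, 26, 19, 10
Those smaller than 44: 42, 36, 33, 26, 19, 10

6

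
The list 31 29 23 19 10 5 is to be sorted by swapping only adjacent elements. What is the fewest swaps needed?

The minimum number of adjacent swaps to sort an array equals its inversion count, since every such swap removes exactly one inversion.
Count inversions — for each element, later elements that are smaller:
31: 29, 23, 19, 10, 5 → 5
29: 23, 19, 10, 5 → 4
23: 19, 10, 5 → 3
19: 10, 5 → 2
10: 5 → 1
5: none → 0
Total inversions: 5 + 4 + 3 + 2 + 1 + 0 = 15

15 adjacent swaps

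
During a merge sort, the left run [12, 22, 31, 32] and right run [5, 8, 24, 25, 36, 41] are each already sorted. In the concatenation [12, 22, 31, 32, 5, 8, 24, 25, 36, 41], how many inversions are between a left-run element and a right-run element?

12 split inversions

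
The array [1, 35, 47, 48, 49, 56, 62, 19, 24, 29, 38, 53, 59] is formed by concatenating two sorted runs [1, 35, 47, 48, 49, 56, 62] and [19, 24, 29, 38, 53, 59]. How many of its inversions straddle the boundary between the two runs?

Count, for every r in R, how many entries of L exceed r:
r = 19: 35, 47, 48, 49, 56, 62 → 6
r = 24: 35, 47, 48, 49, 56, 62 → 6
r = 29: 35, 47, 48, 49, 56, 62 → 6
r = 38: 47, 48, 49, 56, 62 → 5
r = 53: 56, 62 → 2
r = 59: 62 → 1
Cross-inversions: 6 + 6 + 6 + 5 + 2 + 1 = 26

26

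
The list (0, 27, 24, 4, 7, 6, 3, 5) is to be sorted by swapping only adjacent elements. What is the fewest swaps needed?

The minimum number of adjacent swaps to sort an array equals its inversion count, since every such swap removes exactly one inversion.
Count inversions — for each element, later elements that are smaller:
0: none → 0
27: 24, 4, 7, 6, 3, 5 → 6
24: 4, 7, 6, 3, 5 → 5
4: 3 → 1
7: 6, 3, 5 → 3
6: 3, 5 → 2
3: none → 0
5: none → 0
Total inversions: 0 + 6 + 5 + 1 + 3 + 2 + 0 + 0 = 17

Adjacent swaps: 17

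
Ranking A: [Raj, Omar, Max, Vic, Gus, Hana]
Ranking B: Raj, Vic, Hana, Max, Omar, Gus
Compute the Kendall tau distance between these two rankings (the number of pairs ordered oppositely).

Assign each item its position (1..6) in the first ordering, then rewrite the second ordering as that position sequence:
positions: Raj→1, Omar→2, Max→3, Vic→4, Gus→5, Hana→6
second ordering as positions: [1, 4, 6, 3, 2, 5]
Discordant pairs = inversions in this position sequence.
1: 0
4: 3, 2 → 2
6: 3, 2, 5 → 3
3: 2 → 1
2: 0
5: 0
Total: 0 + 2 + 3 + 1 + 0 + 0 = 6

6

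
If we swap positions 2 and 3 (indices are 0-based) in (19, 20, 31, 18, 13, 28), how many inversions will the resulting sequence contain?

There are 7 inversions.

Positions 2 and 3 hold 31 and 18; after swapping, the array is [19, 20, 18, 31, 13, 28].
Element-by-element contributions:
19: 2
20: 2
18: 1
31: 2
13: 0
28: 0
Sum: 2 + 2 + 1 + 2 + 0 + 0 = 7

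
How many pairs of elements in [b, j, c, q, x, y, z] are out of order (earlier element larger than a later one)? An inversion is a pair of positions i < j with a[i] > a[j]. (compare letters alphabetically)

There is 1 inversion.

Inversion pairs (indices are 0-based):
(1,2): j > c
That's 1 pair.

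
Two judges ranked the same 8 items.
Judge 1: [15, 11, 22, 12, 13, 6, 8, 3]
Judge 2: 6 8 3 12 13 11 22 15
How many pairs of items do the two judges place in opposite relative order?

Assign each item its position (1..8) in the first ordering, then rewrite the second ordering as that position sequence:
positions: 15→1, 11→2, 22→3, 12→4, 13→5, 6→6, 8→7, 3→8
second ordering as positions: [6, 7, 8, 4, 5, 2, 3, 1]
Discordant pairs = inversions in this position sequence.
6: 4, 5, 2, 3, 1 → 5
7: 4, 5, 2, 3, 1 → 5
8: 4, 5, 2, 3, 1 → 5
4: 2, 3, 1 → 3
5: 2, 3, 1 → 3
2: 1 → 1
3: 1 → 1
1: 0
Total: 5 + 5 + 5 + 3 + 3 + 1 + 1 + 0 = 23

23 discordant pairs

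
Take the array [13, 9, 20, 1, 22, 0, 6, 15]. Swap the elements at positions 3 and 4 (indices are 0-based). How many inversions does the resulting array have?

Positions 3 and 4 hold 1 and 22; after swapping, the array is [13, 9, 20, 22, 1, 0, 6, 15].
Element-by-element contributions:
13: 4
9: 3
20: 4
22: 4
1: 1
0: 0
6: 0
15: 0
Sum: 4 + 3 + 4 + 4 + 1 + 0 + 0 + 0 = 16

16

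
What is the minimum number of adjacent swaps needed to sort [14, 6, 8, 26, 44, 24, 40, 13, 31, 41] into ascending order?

There are 13 adjacent swaps.

Each adjacent swap fixes exactly one inversion, so the minimum swap count equals the number of inversions.
Count inversions — for each element, later elements that are smaller:
14: 6, 8, 13 → 3
6: none → 0
8: none → 0
26: 24, 13 → 2
44: 24, 40, 13, 31, 41 → 5
24: 13 → 1
40: 13, 31 → 2
13: none → 0
31: none → 0
41: none → 0
Total inversions: 3 + 0 + 0 + 2 + 5 + 1 + 2 + 0 + 0 + 0 = 13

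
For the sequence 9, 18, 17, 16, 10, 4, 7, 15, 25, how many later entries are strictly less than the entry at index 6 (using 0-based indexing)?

The element at index 6 is 7.
Elements after it: 15, 25
None of them are smaller than 7.

0 such elements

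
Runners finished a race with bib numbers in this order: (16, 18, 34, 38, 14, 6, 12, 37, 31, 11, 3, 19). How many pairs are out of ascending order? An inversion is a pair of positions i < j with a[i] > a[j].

For each element, count later entries that are smaller:
16 → 14, 6, 12, 11, 3 → 5
18 → 14, 6, 12, 11, 3 → 5
34 → 14, 6, 12, 31, 11, 3, 19 → 7
38 → 14, 6, 12, 37, 31, 11, 3, 19 → 8
14 → 6, 12, 11, 3 → 4
6 → 3 → 1
12 → 11, 3 → 2
37 → 31, 11, 3, 19 → 4
31 → 11, 3, 19 → 3
11 → 3 → 1
3 → none → 0
19 → none → 0
Sum: 5 + 5 + 7 + 8 + 4 + 1 + 2 + 4 + 3 + 1 + 0 + 0 = 40

40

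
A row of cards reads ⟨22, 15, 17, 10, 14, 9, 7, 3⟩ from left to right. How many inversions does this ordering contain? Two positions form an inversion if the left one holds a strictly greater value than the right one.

For each element, count later entries that are smaller:
22 → 15, 17, 10, 14, 9, 7, 3 → 7
15 → 10, 14, 9, 7, 3 → 5
17 → 10, 14, 9, 7, 3 → 5
10 → 9, 7, 3 → 3
14 → 9, 7, 3 → 3
9 → 7, 3 → 2
7 → 3 → 1
3 → none → 0
Sum: 7 + 5 + 5 + 3 + 3 + 2 + 1 + 0 = 26

26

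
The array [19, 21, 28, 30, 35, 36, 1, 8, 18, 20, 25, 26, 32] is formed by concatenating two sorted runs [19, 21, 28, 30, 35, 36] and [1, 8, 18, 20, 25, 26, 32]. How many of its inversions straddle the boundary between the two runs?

33 split inversions

Count, for every r in R, how many entries of L exceed r:
r = 1: 19, 21, 28, 30, 35, 36 → 6
r = 8: 19, 21, 28, 30, 35, 36 → 6
r = 18: 19, 21, 28, 30, 35, 36 → 6
r = 20: 21, 28, 30, 35, 36 → 5
r = 25: 28, 30, 35, 36 → 4
r = 26: 28, 30, 35, 36 → 4
r = 32: 35, 36 → 2
Cross-inversions: 6 + 6 + 6 + 5 + 4 + 4 + 2 = 33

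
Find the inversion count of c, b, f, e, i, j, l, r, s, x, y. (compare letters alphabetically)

Count, for each position, how many later elements it exceeds:
c → b → 1
b → none → 0
f → e → 1
e → none → 0
i → none → 0
j → none → 0
l → none → 0
r → none → 0
s → none → 0
x → none → 0
y → none → 0
Sum: 1 + 0 + 1 + 0 + 0 + 0 + 0 + 0 + 0 + 0 + 0 = 2

2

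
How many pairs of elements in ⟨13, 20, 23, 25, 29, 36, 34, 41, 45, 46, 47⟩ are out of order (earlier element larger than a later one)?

Count, for each position, how many later elements it exceeds:
13: 0
20: 0
23: 0
25: 0
29: 0
36: 1
34: 0
41: 0
45: 0
46: 0
47: 0
Sum: 0 + 0 + 0 + 0 + 0 + 1 + 0 + 0 + 0 + 0 + 0 = 1

Out-of-order pairs: 1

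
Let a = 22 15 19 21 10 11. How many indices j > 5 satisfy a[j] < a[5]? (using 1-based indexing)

The element at index 5 is 10.
Elements after it: 11
None of them are smaller than 10.

0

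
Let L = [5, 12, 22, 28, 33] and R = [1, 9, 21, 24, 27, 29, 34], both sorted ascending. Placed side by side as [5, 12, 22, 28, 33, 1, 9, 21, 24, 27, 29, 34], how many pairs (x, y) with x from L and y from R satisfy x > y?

Split inversions: 17

Count, for every r in R, how many entries of L exceed r:
r = 1: 5, 12, 22, 28, 33 → 5
r = 9: 12, 22, 28, 33 → 4
r = 21: 22, 28, 33 → 3
r = 24: 28, 33 → 2
r = 27: 28, 33 → 2
r = 29: 33 → 1
r = 34: none → 0
Cross-inversions: 5 + 4 + 3 + 2 + 2 + 1 + 0 = 17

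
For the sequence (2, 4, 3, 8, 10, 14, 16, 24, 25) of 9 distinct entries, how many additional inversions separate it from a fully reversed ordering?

35

Maximum inversions for 9 distinct elements is C(9, 2) = 9·8/2 = 36.
Current inversions — for each element, count later smaller elements:
2: 0
4: 1
3: 0
8: 0
10: 0
14: 0
16: 0
24: 0
25: 0
Current total: 0 + 1 + 0 + 0 + 0 + 0 + 0 + 0 + 0 = 1
Shortfall: 36 − 1 = 35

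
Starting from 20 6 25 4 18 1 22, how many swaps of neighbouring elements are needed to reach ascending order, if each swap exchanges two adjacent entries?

12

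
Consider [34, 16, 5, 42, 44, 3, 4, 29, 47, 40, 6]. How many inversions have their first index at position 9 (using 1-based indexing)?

2

The element at index 9 is 47.
Elements after it: 40, 6
Those smaller than 47: 40, 6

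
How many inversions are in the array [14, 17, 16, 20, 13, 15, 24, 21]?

Count, for each position, how many later elements it exceeds:
14 → 13 → 1
17 → 16, 13, 15 → 3
16 → 13, 15 → 2
20 → 13, 15 → 2
13 → none → 0
15 → none → 0
24 → 21 → 1
21 → none → 0
Sum: 1 + 3 + 2 + 2 + 0 + 0 + 1 + 0 = 9

9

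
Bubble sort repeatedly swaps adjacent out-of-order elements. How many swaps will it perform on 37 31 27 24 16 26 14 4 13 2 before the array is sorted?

Minimum adjacent swaps = number of inversions (each swap of adjacent out-of-order elements removes one inversion and no swap can remove more).
Count inversions — for each element, later elements that are smaller:
37: 31, 27, 24, 16, 26, 14, 4, 13, 2 → 9
31: 27, 24, 16, 26, 14, 4, 13, 2 → 8
27: 24, 16, 26, 14, 4, 13, 2 → 7
24: 16, 14, 4, 13, 2 → 5
16: 14, 4, 13, 2 → 4
26: 14, 4, 13, 2 → 4
14: 4, 13, 2 → 3
4: 2 → 1
13: 2 → 1
2: none → 0
Total inversions: 9 + 8 + 7 + 5 + 4 + 4 + 3 + 1 + 1 + 0 = 42

42 swaps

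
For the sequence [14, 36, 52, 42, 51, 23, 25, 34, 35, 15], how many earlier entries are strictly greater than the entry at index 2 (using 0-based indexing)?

0

The element at index 2 is 52.
Elements before it: 14, 36
None of them are larger than 52.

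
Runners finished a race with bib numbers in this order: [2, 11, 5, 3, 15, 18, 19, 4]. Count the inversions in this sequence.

For each element, count later entries that are smaller:
2: 0
11: 3
5: 2
3: 0
15: 1
18: 1
19: 1
4: 0
Sum: 0 + 3 + 2 + 0 + 1 + 1 + 1 + 0 = 8

8 inversions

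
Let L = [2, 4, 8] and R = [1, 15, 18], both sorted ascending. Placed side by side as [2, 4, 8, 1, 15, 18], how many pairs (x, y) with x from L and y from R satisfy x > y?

There are 3 split inversions.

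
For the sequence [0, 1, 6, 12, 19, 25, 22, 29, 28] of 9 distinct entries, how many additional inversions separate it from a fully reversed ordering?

Maximum inversions for 9 distinct elements is C(9, 2) = 9·8/2 = 36.
Current inversions — for each element, count later smaller elements:
0: 0
1: 0
6: 0
12: 0
19: 0
25: 1
22: 0
29: 1
28: 0
Current total: 0 + 0 + 0 + 0 + 0 + 1 + 0 + 1 + 0 = 2
Shortfall: 36 − 2 = 34

34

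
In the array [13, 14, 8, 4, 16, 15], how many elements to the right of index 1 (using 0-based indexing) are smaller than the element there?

The element at index 1 is 14.
Elements after it: 8, 4, 16, 15
Those smaller than 14: 8, 4

2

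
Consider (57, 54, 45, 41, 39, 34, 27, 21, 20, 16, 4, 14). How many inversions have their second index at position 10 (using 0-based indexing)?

The element at index 10 is 4.
Elements before it: 57, 54, 45, 41, 39, 34, 27, 21, 20, 16
Those larger than 4: 57, 54, 45, 41, 39, 34, 27, 21, 20, 16

10 such elements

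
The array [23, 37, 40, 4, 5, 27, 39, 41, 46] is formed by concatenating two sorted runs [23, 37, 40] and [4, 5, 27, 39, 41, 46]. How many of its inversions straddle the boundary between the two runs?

9 split inversions

For each element r of the right run, count left-run elements greater than r:
r = 4: 23, 37, 40 → 3
r = 5: 23, 37, 40 → 3
r = 27: 37, 40 → 2
r = 39: 40 → 1
r = 41: none → 0
r = 46: none → 0
Cross-inversions: 3 + 3 + 2 + 1 + 0 + 0 = 9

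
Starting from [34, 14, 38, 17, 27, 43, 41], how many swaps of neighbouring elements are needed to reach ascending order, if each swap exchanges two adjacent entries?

6 swaps

Each adjacent swap fixes exactly one inversion, so the minimum swap count equals the number of inversions.
Count inversions — for each element, later elements that are smaller:
34: 14, 17, 27 → 3
14: none → 0
38: 17, 27 → 2
17: none → 0
27: none → 0
43: 41 → 1
41: none → 0
Total inversions: 3 + 0 + 2 + 0 + 0 + 1 + 0 = 6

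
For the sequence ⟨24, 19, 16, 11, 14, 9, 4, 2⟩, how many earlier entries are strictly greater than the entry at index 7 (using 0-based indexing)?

The element at index 7 is 2.
Elements before it: 24, 19, 16, 11, 14, 9, 4
Those larger than 2: 24, 19, 16, 11, 14, 9, 4

7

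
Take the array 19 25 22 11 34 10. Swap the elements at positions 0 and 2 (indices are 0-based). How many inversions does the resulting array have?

Positions 0 and 2 hold 19 and 22; after swapping, the array is [22, 25, 19, 11, 34, 10].
Sweep left to right; for each value list the smaller values that follow it:
22: 3
25: 3
19: 2
11: 1
34: 1
10: 0
Sum: 3 + 3 + 2 + 1 + 1 + 0 = 10

10 inversions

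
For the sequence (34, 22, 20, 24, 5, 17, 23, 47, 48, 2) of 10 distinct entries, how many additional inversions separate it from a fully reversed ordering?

Maximum inversions for 10 distinct elements is C(10, 2) = 10·9/2 = 45.
Current inversions — for each element, count later smaller elements:
34: 7
22: 4
20: 3
24: 4
5: 1
17: 1
23: 1
47: 1
48: 1
2: 0
Current total: 7 + 4 + 3 + 4 + 1 + 1 + 1 + 1 + 1 + 0 = 23
Shortfall: 45 − 23 = 22

22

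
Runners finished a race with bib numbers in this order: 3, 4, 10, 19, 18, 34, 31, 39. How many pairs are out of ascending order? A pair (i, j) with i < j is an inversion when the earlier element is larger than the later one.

2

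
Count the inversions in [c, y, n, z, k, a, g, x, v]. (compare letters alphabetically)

Element-by-element contributions:
c: 1
y: 6
n: 3
z: 5
k: 2
a: 0
g: 0
x: 1
v: 0
Sum: 1 + 6 + 3 + 5 + 2 + 0 + 0 + 1 + 0 = 18

18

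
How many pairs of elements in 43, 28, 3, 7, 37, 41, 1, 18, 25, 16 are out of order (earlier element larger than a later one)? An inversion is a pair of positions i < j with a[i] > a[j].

27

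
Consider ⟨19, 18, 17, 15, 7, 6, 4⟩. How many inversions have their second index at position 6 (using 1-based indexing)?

5 such elements

The element at index 6 is 6.
Elements before it: 19, 18, 17, 15, 7
Those larger than 6: 19, 18, 17, 15, 7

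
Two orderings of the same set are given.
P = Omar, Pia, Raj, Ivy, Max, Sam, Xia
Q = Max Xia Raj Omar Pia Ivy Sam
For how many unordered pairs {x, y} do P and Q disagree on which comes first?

11 disagreeing pairs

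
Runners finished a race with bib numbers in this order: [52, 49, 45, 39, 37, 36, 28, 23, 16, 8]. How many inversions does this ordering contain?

For each element, count later entries that are smaller:
52 → 49, 45, 39, 37, 36, 28, 23, 16, 8 → 9
49 → 45, 39, 37, 36, 28, 23, 16, 8 → 8
45 → 39, 37, 36, 28, 23, 16, 8 → 7
39 → 37, 36, 28, 23, 16, 8 → 6
37 → 36, 28, 23, 16, 8 → 5
36 → 28, 23, 16, 8 → 4
28 → 23, 16, 8 → 3
23 → 16, 8 → 2
16 → 8 → 1
8 → none → 0
Sum: 9 + 8 + 7 + 6 + 5 + 4 + 3 + 2 + 1 + 0 = 45

There are 45 inversions.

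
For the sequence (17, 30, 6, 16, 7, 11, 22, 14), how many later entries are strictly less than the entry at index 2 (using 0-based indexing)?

0

The element at index 2 is 6.
Elements after it: 16, 7, 11, 22, 14
None of them are smaller than 6.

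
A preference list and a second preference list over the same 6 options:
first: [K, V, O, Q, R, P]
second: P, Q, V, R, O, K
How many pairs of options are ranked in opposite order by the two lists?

12

Assign each item its position (1..6) in the first ordering, then rewrite the second ordering as that position sequence:
positions: K→1, V→2, O→3, Q→4, R→5, P→6
second ordering as positions: [6, 4, 2, 5, 3, 1]
Discordant pairs = inversions in this position sequence.
6: 4, 2, 5, 3, 1 → 5
4: 2, 3, 1 → 3
2: 1 → 1
5: 3, 1 → 2
3: 1 → 1
1: 0
Total: 5 + 3 + 1 + 2 + 1 + 0 = 12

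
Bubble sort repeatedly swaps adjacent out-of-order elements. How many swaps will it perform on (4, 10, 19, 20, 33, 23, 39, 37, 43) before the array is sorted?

Swaps: 2

Each adjacent swap fixes exactly one inversion, so the minimum swap count equals the number of inversions.
Count inversions — for each element, later elements that are smaller:
4: none → 0
10: none → 0
19: none → 0
20: none → 0
33: 23 → 1
23: none → 0
39: 37 → 1
37: none → 0
43: none → 0
Total inversions: 0 + 0 + 0 + 0 + 1 + 0 + 1 + 0 + 0 = 2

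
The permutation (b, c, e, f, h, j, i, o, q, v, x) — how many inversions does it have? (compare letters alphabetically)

Inversions: 1

Count, for each position, how many later elements it exceeds:
b → none → 0
c → none → 0
e → none → 0
f → none → 0
h → none → 0
j → i → 1
i → none → 0
o → none → 0
q → none → 0
v → none → 0
x → none → 0
Sum: 0 + 0 + 0 + 0 + 0 + 1 + 0 + 0 + 0 + 0 + 0 = 1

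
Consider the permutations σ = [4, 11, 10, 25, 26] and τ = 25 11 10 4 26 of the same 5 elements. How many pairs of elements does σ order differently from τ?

Assign each item its position (1..5) in the first ordering, then rewrite the second ordering as that position sequence:
positions: 4→1, 11→2, 10→3, 25→4, 26→5
second ordering as positions: [4, 2, 3, 1, 5]
Discordant pairs = inversions in this position sequence.
4: 2, 3, 1 → 3
2: 1 → 1
3: 1 → 1
1: 0
5: 0
Total: 3 + 1 + 1 + 0 + 0 = 5

5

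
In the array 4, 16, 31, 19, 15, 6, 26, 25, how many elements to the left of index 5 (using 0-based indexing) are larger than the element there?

The element at index 5 is 6.
Elements before it: 4, 16, 31, 19, 15
Those larger than 6: 16, 31, 19, 15

4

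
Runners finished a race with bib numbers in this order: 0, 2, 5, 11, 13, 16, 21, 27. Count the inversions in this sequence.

0

Count, for each position, how many later elements it exceeds:
0 → none → 0
2 → none → 0
5 → none → 0
11 → none → 0
13 → none → 0
16 → none → 0
21 → none → 0
27 → none → 0
Sum: 0 + 0 + 0 + 0 + 0 + 0 + 0 + 0 = 0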